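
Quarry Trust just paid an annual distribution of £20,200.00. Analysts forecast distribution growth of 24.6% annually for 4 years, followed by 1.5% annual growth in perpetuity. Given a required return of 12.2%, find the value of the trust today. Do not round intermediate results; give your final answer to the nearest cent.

£397161.08

D_1 = 25169.20000
D_2 = 31360.82320
D_3 = 39075.58571
D_4 = 48688.17979
Terminal value at year 4: TV = D_4×(1+g_2)/(r−g_2) = 49418.50249/0.107 = 461855.16344
P_0 = D_1/(1+r)^1 + D_2/(1+r)^2 + D_3/(1+r)^3 + D_4/(1+r)^4 + TV/(1+r)^4
    = 22432.44207 + 24911.60679 + 27664.76119 + 30722.18578 + 291430.08007 = 397161.07590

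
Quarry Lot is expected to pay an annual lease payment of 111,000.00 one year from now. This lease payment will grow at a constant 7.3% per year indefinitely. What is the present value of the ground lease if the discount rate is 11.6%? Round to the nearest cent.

2581395.35

Growing perpetuity: P = D₁ / (r − g) = 111,000.0000 / (0.116 − 0.073) = 2,581,395.35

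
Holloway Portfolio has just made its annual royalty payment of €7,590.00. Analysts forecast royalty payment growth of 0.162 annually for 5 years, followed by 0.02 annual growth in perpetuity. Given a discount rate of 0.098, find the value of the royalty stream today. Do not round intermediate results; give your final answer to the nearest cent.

€176879.63

D_1 = 8819.58000
D_2 = 10248.35196
D_3 = 11908.58498
D_4 = 13837.77574
D_5 = 16079.49541
Terminal value at year 5: TV = D_5×(1+g_2)/(r−g_2) = 16401.08532/0.078 = 210270.32465
P_0 = D_1/(1+r)^1 + D_2/(1+r)^2 + D_3/(1+r)^3 + D_4/(1+r)^4 + D_5/(1+r)^5 + TV/(1+r)^5
    = 8032.40437 + 8500.59552 + 8996.07650 + 9520.43797 + 10075.36331 + 131754.75103 = 176879.62870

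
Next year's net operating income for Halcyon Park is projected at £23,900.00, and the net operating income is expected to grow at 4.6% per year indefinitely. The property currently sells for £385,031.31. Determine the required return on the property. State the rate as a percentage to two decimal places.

P = D₁/(r − g) ⇒ r = D₁/P + g = £23,900.0000/£385,031.31 + 0.046 = 0.062073 + 0.046 = 0.108073

10.81%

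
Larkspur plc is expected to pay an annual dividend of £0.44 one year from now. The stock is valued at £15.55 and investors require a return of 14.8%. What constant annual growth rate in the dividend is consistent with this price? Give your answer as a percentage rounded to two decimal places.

P = D₁/(r−g) ⇒ g = r − D₁/P = 0.148 − £0.44/£15.55 = 0.119704

11.97%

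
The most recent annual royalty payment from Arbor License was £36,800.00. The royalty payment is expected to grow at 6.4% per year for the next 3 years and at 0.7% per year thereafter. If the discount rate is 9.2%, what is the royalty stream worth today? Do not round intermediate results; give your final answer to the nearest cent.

£508122.65

D_1 = 39155.20000
D_2 = 41661.13280
D_3 = 44327.44530
Terminal value at year 3: TV = D_3×(1+g_2)/(r−g_2) = 44637.73742/0.085 = 525149.85196
P_0 = D_1/(1+r)^1 + D_2/(1+r)^2 + D_3/(1+r)^3 + TV/(1+r)^3
    = 35856.41026 + 34937.01512 + 34041.19422 + 403288.03036 = 508122.64996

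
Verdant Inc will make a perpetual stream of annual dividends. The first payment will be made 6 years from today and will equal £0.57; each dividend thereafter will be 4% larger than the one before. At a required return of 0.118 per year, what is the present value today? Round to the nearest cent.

£4.18

Value at end of year 5: C₁ / (r − g) = £0.57 / (0.118 − 0.04) = £7.3077
Discount to today: PV = £7.3077 / (1 + 0.118)^5 = £7.3077 / 1.746663 = £4.18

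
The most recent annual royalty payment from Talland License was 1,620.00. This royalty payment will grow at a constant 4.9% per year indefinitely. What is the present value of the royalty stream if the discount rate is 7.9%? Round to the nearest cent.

D₁ = D₀ × (1 + g) = 1,620.00 × 1.049 = 1,699.3800
Growing perpetuity: P = D₁ / (r − g) = 1,699.3800 / (0.079 − 0.049) = 56,646.00

56646.00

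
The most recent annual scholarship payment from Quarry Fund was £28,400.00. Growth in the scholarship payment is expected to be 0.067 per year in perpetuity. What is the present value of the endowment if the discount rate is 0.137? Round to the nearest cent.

£432897.14

D₁ = D₀ × (1 + g) = £28,400.00 × 1.067 = £30,302.8000
Growing perpetuity: P = D₁ / (r − g) = £30,302.8000 / (0.137 − 0.067) = £432,897.14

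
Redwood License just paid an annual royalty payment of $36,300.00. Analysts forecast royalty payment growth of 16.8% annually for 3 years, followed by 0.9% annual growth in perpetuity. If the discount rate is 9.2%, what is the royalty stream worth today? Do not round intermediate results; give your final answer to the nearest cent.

D_1 = 42398.40000
D_2 = 49521.33120
D_3 = 57840.91484
Terminal value at year 3: TV = D_3×(1+g_2)/(r−g_2) = 58361.48308/0.083 = 703150.39850
P_0 = D_1/(1+r)^1 + D_2/(1+r)^2 + D_3/(1+r)^3 + TV/(1+r)^3
    = 38826.37363 + 41528.57545 + 44418.84261 + 539983.27944 = 664757.07113

$664757.07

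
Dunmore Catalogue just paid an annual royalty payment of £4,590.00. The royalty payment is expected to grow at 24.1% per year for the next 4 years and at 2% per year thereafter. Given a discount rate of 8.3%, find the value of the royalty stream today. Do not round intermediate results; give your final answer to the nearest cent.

£154235.15

D_1 = 5696.19000
D_2 = 7068.97179
D_3 = 8772.59399
D_4 = 10886.78914
Terminal value at year 4: TV = D_4×(1+g_2)/(r−g_2) = 11104.52493/0.063 = 176262.30042
P_0 = D_1/(1+r)^1 + D_2/(1+r)^2 + D_3/(1+r)^3 + D_4/(1+r)^4 + TV/(1+r)^4
    = 5259.63989 + 6026.97424 + 6906.25580 + 7913.81667 + 128128.46030 = 154235.14690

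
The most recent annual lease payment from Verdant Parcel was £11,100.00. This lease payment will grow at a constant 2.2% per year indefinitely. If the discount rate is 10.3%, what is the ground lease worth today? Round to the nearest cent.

£140051.85

D₁ = D₀ × (1 + g) = £11,100.00 × 1.022 = £11,344.2000
Growing perpetuity: P = D₁ / (r − g) = £11,344.2000 / (0.103 − 0.022) = £140,051.85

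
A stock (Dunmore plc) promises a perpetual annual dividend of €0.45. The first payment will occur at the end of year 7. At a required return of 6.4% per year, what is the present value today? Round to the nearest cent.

€4.85

Value at end of year 6: C / r = €0.45 / 0.064 = €7.0313
Discount to today: PV = €7.0313 / (1 + 0.064)^6 = €7.0313 / 1.450941 = €4.85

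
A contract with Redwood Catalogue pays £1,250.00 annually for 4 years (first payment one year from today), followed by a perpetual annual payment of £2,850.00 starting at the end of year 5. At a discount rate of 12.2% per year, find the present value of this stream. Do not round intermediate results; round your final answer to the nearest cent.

£18521.30

PV of 4-year annuity: £1,250.00 × [1 − (1+0.122)^−4] / 0.122 = 3780.74942
Perpetuity value at year 4: £2,850.00 / 0.122 = 23360.65574
PV of perpetuity: 23360.65574 / (1+0.122)^4 = 14740.54706
Total PV = 3780.74942 + 14740.54706 = 18521.29648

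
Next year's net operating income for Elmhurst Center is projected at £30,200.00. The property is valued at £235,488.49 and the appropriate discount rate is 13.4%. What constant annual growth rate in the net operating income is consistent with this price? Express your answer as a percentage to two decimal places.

0.58%

P = D₁/(r−g) ⇒ g = r − D₁/P = 0.134 − £30,200.00/£235,488.49 = 0.005756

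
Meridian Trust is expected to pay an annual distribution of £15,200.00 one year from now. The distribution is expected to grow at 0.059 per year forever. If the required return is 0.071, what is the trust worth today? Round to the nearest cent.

£1266666.67

Growing perpetuity: P = D₁ / (r − g) = £15,200.0000 / (0.071 − 0.059) = £1,266,666.67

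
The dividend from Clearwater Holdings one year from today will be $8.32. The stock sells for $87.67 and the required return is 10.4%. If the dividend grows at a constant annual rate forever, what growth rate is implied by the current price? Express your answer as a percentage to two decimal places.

P = D₁/(r−g) ⇒ g = r − D₁/P = 0.104 − $8.32/$87.67 = 0.009099

0.91%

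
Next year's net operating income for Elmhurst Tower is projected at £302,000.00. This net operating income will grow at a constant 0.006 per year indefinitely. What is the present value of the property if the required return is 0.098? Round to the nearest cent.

£3282608.70

Growing perpetuity: P = D₁ / (r − g) = £302,000.0000 / (0.098 − 0.006) = £3,282,608.70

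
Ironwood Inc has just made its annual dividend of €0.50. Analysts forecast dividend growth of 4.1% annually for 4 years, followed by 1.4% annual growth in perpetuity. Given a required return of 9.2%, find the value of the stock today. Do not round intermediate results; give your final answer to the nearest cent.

€7.15

D_1 = 0.52050
D_2 = 0.54184
D_3 = 0.56406
D_4 = 0.58718
Terminal value at year 4: TV = D_4×(1+g_2)/(r−g_2) = 0.59540/0.078 = 7.63337
P_0 = D_1/(1+r)^1 + D_2/(1+r)^2 + D_3/(1+r)^3 + D_4/(1+r)^4 + TV/(1+r)^4
    = 0.47665 + 0.45439 + 0.43317 + 0.41294 + 5.36816 = 7.14530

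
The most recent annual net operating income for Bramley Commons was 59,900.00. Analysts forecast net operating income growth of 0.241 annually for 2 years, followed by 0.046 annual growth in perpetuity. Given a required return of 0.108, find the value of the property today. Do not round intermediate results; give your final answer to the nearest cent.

1409975.51

D_1 = 74335.90000
D_2 = 92250.85190
Terminal value at year 2: TV = D_2×(1+g_2)/(r−g_2) = 96494.39109/0.062 = 1556361.14657
P_0 = D_1/(1+r)^1 + D_2/(1+r)^2 + TV/(1+r)^2
    = 67090.16245 + 75143.40398 + 1267741.94451 = 1409975.51095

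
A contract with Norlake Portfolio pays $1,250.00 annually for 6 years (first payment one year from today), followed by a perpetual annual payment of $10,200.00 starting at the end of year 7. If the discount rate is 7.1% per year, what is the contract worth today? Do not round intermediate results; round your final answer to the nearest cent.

$101132.82

PV of 6-year annuity: $1,250.00 × [1 − (1+0.071)^−6] / 0.071 = 5939.82540
Perpetuity value at year 6: $10,200.00 / 0.071 = 143661.97183
PV of perpetuity: 143661.97183 / (1+0.071)^6 = 95192.99655
Total PV = 5939.82540 + 95192.99655 = 101132.82195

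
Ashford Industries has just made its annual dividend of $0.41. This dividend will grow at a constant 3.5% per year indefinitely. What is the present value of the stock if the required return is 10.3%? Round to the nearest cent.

$6.24

D₁ = D₀ × (1 + g) = $0.41 × 1.035 = $0.4244
Growing perpetuity: P = D₁ / (r − g) = $0.4244 / (0.103 − 0.035) = $6.24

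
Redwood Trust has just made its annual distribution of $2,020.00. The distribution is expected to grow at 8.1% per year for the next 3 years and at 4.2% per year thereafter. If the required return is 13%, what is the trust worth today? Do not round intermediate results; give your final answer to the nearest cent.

D_1 = 2183.62000
D_2 = 2360.49322
D_3 = 2551.69317
Terminal value at year 3: TV = D_3×(1+g_2)/(r−g_2) = 2658.86428/0.088 = 30214.36686
P_0 = D_1/(1+r)^1 + D_2/(1+r)^2 + D_3/(1+r)^3 + TV/(1+r)^3
    = 1932.40708 + 1848.61244 + 1768.45137 + 20940.07186 = 26489.54274

$26489.54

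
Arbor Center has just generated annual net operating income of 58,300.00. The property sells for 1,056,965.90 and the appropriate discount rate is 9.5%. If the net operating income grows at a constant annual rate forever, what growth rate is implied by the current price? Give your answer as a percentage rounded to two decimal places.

P = D₀(1+g)/(r−g) ⇒ P(r−g) = D₀(1+g) ⇒ g(P+D₀) = P·r − D₀
g = (P·r − D₀)/(P + D₀) = (1,056,965.90×0.095 − 58,300.00) / (1,056,965.90 + 58,300.00) = 0.037759

3.78%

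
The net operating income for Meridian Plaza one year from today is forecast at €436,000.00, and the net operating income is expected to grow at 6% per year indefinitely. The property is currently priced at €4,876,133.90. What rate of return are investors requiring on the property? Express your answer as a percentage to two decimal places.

14.94%

P = D₁/(r − g) ⇒ r = D₁/P + g = €436,000.0000/€4,876,133.90 + 0.06 = 0.089415 + 0.06 = 0.149415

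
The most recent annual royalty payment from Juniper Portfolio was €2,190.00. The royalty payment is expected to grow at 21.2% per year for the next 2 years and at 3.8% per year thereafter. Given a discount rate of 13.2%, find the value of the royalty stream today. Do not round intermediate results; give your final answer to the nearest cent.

D_1 = 2654.28000
D_2 = 3216.98736
Terminal value at year 2: TV = D_2×(1+g_2)/(r−g_2) = 3339.23288/0.094 = 35523.75404
P_0 = D_1/(1+r)^1 + D_2/(1+r)^2 + TV/(1+r)^2
    = 2344.77032 + 2510.47847 + 27722.09202 = 32577.34080

€32577.34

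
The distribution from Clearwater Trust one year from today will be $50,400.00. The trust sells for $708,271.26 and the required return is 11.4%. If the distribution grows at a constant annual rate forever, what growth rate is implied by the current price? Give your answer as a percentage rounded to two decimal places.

4.28%

P = D₁/(r−g) ⇒ g = r − D₁/P = 0.114 − $50,400.00/$708,271.26 = 0.042841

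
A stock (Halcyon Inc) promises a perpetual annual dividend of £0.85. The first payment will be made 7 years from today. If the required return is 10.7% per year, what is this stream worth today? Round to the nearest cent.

Value at end of year 6: C / r = £0.85 / 0.107 = £7.9439
Discount to today: PV = £7.9439 / (1 + 0.107)^6 = £7.9439 / 1.840288 = £4.32

£4.32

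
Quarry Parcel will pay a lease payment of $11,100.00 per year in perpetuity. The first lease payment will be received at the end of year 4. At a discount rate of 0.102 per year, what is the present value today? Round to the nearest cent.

Value at end of year 3: C / r = $11,100.00 / 0.102 = $108,823.5294
Discount to today: PV = $108,823.5294 / (1 + 0.102)^3 = $108,823.5294 / 1.338273 = $81,316.38

$81316.38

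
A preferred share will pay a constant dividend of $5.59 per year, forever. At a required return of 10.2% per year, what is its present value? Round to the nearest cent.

Level perpetuity: PV = C / r = $5.59 / 0.102 = $54.80

$54.80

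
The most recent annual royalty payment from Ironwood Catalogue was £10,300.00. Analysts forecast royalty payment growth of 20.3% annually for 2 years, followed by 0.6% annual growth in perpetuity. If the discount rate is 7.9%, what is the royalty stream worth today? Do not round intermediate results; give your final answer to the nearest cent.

D_1 = 12390.90000
D_2 = 14906.25270
Terminal value at year 2: TV = D_2×(1+g_2)/(r−g_2) = 14995.69022/0.073 = 205420.41392
P_0 = D_1/(1+r)^1 + D_2/(1+r)^2 + TV/(1+r)^2
    = 11483.68860 + 12803.40814 + 176441.48756 = 200728.58431

£200728.58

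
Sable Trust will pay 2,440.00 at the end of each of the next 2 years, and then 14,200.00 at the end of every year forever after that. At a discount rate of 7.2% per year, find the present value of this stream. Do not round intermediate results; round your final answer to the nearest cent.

PV of 2-year annuity: 2,440.00 × [1 − (1+0.072)^−2] / 0.072 = 4399.36511
Perpetuity value at year 2: 14,200.00 / 0.072 = 197222.22222
PV of perpetuity: 197222.22222 / (1+0.072)^2 = 171619.35967
Total PV = 4399.36511 + 171619.35967 = 176018.72478

176018.72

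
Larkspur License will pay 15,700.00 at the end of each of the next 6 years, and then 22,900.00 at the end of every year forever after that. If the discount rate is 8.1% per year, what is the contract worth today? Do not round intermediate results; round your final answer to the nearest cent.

PV of 6-year annuity: 15,700.00 × [1 − (1+0.081)^−6] / 0.081 = 72359.55513
Perpetuity value at year 6: 22,900.00 / 0.081 = 282716.04938
PV of perpetuity: 282716.04938 / (1+0.081)^6 = 177172.49445
Total PV = 72359.55513 + 177172.49445 = 249532.04958

249532.05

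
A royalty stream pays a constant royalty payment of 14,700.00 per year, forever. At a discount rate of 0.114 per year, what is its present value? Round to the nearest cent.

Level perpetuity: PV = C / r = 14,700.00 / 0.114 = 128,947.37

128947.37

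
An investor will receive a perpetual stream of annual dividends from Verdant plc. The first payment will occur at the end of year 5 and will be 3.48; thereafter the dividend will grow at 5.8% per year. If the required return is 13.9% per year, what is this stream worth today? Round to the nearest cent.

Value at end of year 4: C₁ / (r − g) = 3.48 / (0.139 − 0.058) = 42.9630
Discount to today: PV = 42.9630 / (1 + 0.139)^4 = 42.9630 / 1.683042 = 25.53

25.53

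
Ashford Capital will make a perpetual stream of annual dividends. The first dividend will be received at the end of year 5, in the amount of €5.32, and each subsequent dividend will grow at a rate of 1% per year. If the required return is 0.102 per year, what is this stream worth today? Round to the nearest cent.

Value at end of year 4: C₁ / (r − g) = €5.32 / (0.102 − 0.01) = €57.8261
Discount to today: PV = €57.8261 / (1 + 0.102)^4 = €57.8261 / 1.474777 = €39.21

€39.21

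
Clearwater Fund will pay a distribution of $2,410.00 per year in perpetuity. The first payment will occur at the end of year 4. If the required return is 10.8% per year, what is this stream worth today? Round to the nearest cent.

$16404.92

Value at end of year 3: C / r = $2,410.00 / 0.108 = $22,314.8148
Discount to today: PV = $22,314.8148 / (1 + 0.108)^3 = $22,314.8148 / 1.360252 = $16,404.92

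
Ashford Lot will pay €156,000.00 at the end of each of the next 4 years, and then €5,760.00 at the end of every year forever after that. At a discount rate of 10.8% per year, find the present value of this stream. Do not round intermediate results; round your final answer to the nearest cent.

PV of 4-year annuity: €156,000.00 × [1 − (1+0.108)^−4] / 0.108 = 486055.48664
Perpetuity value at year 4: €5,760.00 / 0.108 = 53333.33333
PV of perpetuity: 53333.33333 / (1+0.108)^4 = 35386.66921
Total PV = 486055.48664 + 35386.66921 = 521442.15585

€521442.16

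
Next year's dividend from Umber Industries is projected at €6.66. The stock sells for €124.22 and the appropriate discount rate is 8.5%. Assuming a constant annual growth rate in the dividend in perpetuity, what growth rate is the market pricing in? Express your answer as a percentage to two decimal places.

P = D₁/(r−g) ⇒ g = r − D₁/P = 0.085 − €6.66/€124.22 = 0.031385

3.14%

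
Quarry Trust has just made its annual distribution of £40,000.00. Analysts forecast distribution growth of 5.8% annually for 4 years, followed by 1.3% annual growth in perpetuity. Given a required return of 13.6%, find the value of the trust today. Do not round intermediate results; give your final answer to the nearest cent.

£382209.86

D_1 = 42320.00000
D_2 = 44774.56000
D_3 = 47371.48448
D_4 = 50119.03058
Terminal value at year 4: TV = D_4×(1+g_2)/(r−g_2) = 50770.57798/0.123 = 412768.92665
P_0 = D_1/(1+r)^1 + D_2/(1+r)^2 + D_3/(1+r)^3 + D_4/(1+r)^4 + TV/(1+r)^4
    = 37253.52113 + 34695.62091 + 32313.35116 + 30094.65276 + 247852.70928 = 382209.85524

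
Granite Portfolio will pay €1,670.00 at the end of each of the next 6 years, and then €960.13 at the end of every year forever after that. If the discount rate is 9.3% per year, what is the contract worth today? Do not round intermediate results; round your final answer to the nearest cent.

PV of 6-year annuity: €1,670.00 × [1 − (1+0.093)^−6] / 0.093 = 7424.94801
Perpetuity value at year 6: €960.13 / 0.093 = 10323.97849
PV of perpetuity: 10323.97849 / (1+0.093)^6 = 6055.16692
Total PV = 7424.94801 + 6055.16692 = 13480.11493

€13480.11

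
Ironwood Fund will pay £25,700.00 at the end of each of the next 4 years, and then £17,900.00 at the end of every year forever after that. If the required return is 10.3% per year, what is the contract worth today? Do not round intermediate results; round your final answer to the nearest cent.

PV of 4-year annuity: £25,700.00 × [1 − (1+0.103)^−4] / 0.103 = 80939.29896
Perpetuity value at year 4: £17,900.00 / 0.103 = 173786.40777
PV of perpetuity: 173786.40777 / (1+0.103)^4 = 117412.34351
Total PV = 80939.29896 + 117412.34351 = 198351.64247

£198351.64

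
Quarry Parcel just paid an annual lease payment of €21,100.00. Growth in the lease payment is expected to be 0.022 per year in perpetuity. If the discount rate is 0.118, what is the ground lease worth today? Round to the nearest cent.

D₁ = D₀ × (1 + g) = €21,100.00 × 1.022 = €21,564.2000
Growing perpetuity: P = D₁ / (r − g) = €21,564.2000 / (0.118 − 0.022) = €224,627.08

€224627.08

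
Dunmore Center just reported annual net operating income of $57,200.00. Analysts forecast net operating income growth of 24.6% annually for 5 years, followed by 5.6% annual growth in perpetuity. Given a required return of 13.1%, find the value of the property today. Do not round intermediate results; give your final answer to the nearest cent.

$1693009.11

D_1 = 71271.20000
D_2 = 88803.91520
D_3 = 110649.67834
D_4 = 137869.49921
D_5 = 171785.39602
Terminal value at year 5: TV = D_5×(1+g_2)/(r−g_2) = 181405.37819/0.075 = 2418738.37591
P_0 = D_1/(1+r)^1 + D_2/(1+r)^2 + D_3/(1+r)^3 + D_4/(1+r)^4 + D_5/(1+r)^5 + TV/(1+r)^5
    = 63016.09195 + 69423.56373 + 76482.54678 + 84259.28672 + 92826.76504 + 1307000.85170 = 1693009.10592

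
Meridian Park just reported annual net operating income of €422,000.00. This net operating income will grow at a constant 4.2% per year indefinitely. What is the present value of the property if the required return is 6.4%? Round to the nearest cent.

€19987454.55

D₁ = D₀ × (1 + g) = €422,000.00 × 1.042 = €439,724.0000
Growing perpetuity: P = D₁ / (r − g) = €439,724.0000 / (0.064 − 0.042) = €19,987,454.55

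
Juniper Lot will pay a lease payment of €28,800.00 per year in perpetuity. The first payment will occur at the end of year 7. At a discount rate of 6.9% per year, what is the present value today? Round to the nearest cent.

Value at end of year 6: C / r = €28,800.00 / 0.069 = €417,391.3043
Discount to today: PV = €417,391.3043 / (1 + 0.069)^6 = €417,391.3043 / 1.492335 = €279,690.15

€279690.15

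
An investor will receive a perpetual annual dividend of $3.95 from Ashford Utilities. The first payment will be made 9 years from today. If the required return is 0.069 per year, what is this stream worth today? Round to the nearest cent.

$33.57

Value at end of year 8: C / r = $3.95 / 0.069 = $57.2464
Discount to today: PV = $57.2464 / (1 + 0.069)^8 = $57.2464 / 1.705382 = $33.57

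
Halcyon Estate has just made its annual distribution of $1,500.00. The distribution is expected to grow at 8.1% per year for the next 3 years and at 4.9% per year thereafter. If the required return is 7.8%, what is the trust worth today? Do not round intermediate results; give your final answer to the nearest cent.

D_1 = 1621.50000
D_2 = 1752.84150
D_3 = 1894.82166
Terminal value at year 3: TV = D_3×(1+g_2)/(r−g_2) = 1987.66792/0.029 = 68540.27320
P_0 = D_1/(1+r)^1 + D_2/(1+r)^2 + D_3/(1+r)^3 + TV/(1+r)^3
    = 1504.17440 + 1508.36041 + 1512.55807 + 54712.87656 = 59237.96944

$59237.97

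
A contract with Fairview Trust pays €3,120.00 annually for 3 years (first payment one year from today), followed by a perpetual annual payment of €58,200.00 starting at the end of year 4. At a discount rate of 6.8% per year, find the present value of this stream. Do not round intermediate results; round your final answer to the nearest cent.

€710805.21

PV of 3-year annuity: €3,120.00 × [1 − (1+0.068)^−3] / 0.068 = 8217.87751
Perpetuity value at year 3: €58,200.00 / 0.068 = 855882.35294
PV of perpetuity: 855882.35294 / (1+0.068)^3 = 702587.33020
Total PV = 8217.87751 + 702587.33020 = 710805.20771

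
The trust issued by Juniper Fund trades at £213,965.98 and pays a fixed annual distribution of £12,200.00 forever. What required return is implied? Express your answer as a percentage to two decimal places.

5.70%

P = C/r ⇒ r = C/P = £12,200.00/£213,965.98 = 0.057018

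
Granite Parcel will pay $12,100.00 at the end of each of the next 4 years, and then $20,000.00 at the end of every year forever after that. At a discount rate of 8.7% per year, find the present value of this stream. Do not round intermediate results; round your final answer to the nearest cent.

$204121.83

PV of 4-year annuity: $12,100.00 × [1 − (1+0.087)^−4] / 0.087 = 39460.13773
Perpetuity value at year 4: $20,000.00 / 0.087 = 229885.05747
PV of perpetuity: 229885.05747 / (1+0.087)^4 = 164661.68933
Total PV = 39460.13773 + 164661.68933 = 204121.82706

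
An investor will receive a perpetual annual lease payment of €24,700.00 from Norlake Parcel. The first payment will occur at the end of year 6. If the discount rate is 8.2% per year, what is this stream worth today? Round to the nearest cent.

Value at end of year 5: C / r = €24,700.00 / 0.082 = €301,219.5122
Discount to today: PV = €301,219.5122 / (1 + 0.082)^5 = €301,219.5122 / 1.482983 = €203,117.24

€203117.24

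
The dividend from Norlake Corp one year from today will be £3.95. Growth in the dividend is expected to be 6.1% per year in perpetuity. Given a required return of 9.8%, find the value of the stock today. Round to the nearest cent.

£106.76

Growing perpetuity: P = D₁ / (r − g) = £3.9500 / (0.098 − 0.061) = £106.76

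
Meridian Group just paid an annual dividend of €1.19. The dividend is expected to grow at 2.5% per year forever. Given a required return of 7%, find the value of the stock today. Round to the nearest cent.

D₁ = D₀ × (1 + g) = €1.19 × 1.025 = €1.2198
Growing perpetuity: P = D₁ / (r − g) = €1.2198 / (0.07 − 0.025) = €27.11

€27.11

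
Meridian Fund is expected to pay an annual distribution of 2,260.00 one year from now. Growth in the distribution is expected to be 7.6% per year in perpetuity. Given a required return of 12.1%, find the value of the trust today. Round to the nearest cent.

50222.22

Growing perpetuity: P = D₁ / (r − g) = 2,260.0000 / (0.121 − 0.076) = 50,222.22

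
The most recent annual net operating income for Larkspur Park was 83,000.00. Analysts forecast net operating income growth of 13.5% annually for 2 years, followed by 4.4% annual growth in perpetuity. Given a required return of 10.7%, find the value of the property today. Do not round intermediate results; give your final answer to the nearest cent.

D_1 = 94205.00000
D_2 = 106922.67500
Terminal value at year 2: TV = D_2×(1+g_2)/(r−g_2) = 111627.27270/0.063 = 1771861.47143
P_0 = D_1/(1+r)^1 + D_2/(1+r)^2 + TV/(1+r)^2
    = 85099.36766 + 87251.83586 + 1445887.56564 = 1618238.76916

1618238.77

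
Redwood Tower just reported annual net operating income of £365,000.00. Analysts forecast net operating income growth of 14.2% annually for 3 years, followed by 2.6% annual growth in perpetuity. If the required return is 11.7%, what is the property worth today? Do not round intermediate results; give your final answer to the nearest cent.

£5542572.44

D_1 = 416830.00000
D_2 = 476019.86000
D_3 = 543614.68012
Terminal value at year 3: TV = D_3×(1+g_2)/(r−g_2) = 557748.66180/0.091 = 6129106.17366
P_0 = D_1/(1+r)^1 + D_2/(1+r)^2 + D_3/(1+r)^3 + TV/(1+r)^3
    = 373169.20322 + 381521.24448 + 390060.21593 + 4397821.77520 = 5542572.43883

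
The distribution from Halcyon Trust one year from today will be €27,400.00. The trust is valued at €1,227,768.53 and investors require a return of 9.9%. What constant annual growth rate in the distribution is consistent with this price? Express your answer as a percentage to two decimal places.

7.67%

P = D₁/(r−g) ⇒ g = r − D₁/P = 0.099 − €27,400.00/€1,227,768.53 = 0.076683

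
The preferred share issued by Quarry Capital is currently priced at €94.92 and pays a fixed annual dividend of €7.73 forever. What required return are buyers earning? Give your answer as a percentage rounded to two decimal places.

P = C/r ⇒ r = C/P = €7.73/€94.92 = 0.081437

8.14%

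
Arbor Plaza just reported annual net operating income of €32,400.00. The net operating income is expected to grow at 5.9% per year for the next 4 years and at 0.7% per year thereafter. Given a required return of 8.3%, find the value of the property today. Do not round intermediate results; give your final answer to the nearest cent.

D_1 = 34311.60000
D_2 = 36335.98440
D_3 = 38479.80748
D_4 = 40750.11612
Terminal value at year 4: TV = D_4×(1+g_2)/(r−g_2) = 41035.36693/0.076 = 539939.03860
P_0 = D_1/(1+r)^1 + D_2/(1+r)^2 + D_3/(1+r)^3 + D_4/(1+r)^4 + TV/(1+r)^4
    = 31681.99446 + 30979.90040 + 30293.36521 + 29622.04410 + 392492.08430 = 515069.38847

€515069.39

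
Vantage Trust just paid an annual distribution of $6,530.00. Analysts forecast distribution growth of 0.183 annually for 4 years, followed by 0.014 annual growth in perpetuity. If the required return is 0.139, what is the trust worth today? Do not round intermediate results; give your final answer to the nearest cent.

$90385.11

D_1 = 7724.99000
D_2 = 9138.66317
D_3 = 10811.03853
D_4 = 12789.45858
Terminal value at year 4: TV = D_4×(1+g_2)/(r−g_2) = 12968.51100/0.125 = 103748.08801
P_0 = D_1/(1+r)^1 + D_2/(1+r)^2 + D_3/(1+r)^3 + D_4/(1+r)^4 + TV/(1+r)^4
    = 6782.25637 + 7044.25749 + 7316.37982 + 7599.01433 + 61643.20424 = 90385.11224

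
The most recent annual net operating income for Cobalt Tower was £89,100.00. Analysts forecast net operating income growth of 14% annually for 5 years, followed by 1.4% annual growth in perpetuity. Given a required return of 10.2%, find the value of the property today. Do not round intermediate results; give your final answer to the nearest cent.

£1710084.66

D_1 = 101574.00000
D_2 = 115794.36000
D_3 = 132005.57040
D_4 = 150486.35026
D_5 = 171554.43929
Terminal value at year 5: TV = D_5×(1+g_2)/(r−g_2) = 173956.20144/0.088 = 1976775.01639
P_0 = D_1/(1+r)^1 + D_2/(1+r)^2 + D_3/(1+r)^3 + D_4/(1+r)^4 + D_5/(1+r)^5 + TV/(1+r)^5
    = 92172.41379 + 95350.77289 + 98638.73058 + 102040.06611 + 105558.68908 + 1216323.98556 = 1710084.65801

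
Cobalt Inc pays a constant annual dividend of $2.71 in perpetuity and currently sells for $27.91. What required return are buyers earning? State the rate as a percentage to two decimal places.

9.71%

P = C/r ⇒ r = C/P = $2.71/$27.91 = 0.097098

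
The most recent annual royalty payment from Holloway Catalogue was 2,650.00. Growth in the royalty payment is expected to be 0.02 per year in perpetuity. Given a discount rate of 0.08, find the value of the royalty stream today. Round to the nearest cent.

45050.00

D₁ = D₀ × (1 + g) = 2,650.00 × 1.02 = 2,703.0000
Growing perpetuity: P = D₁ / (r − g) = 2,703.0000 / (0.08 − 0.02) = 45,050.00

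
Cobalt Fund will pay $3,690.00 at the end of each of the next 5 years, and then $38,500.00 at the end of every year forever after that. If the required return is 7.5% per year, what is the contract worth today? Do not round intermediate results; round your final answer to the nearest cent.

PV of 5-year annuity: $3,690.00 × [1 − (1+0.075)^−5] / 0.075 = 14929.31529
Perpetuity value at year 5: $38,500.00 / 0.075 = 513333.33333
PV of perpetuity: 513333.33333 / (1+0.075)^5 = 357566.76461
Total PV = 14929.31529 + 357566.76461 = 372496.07989

$372496.08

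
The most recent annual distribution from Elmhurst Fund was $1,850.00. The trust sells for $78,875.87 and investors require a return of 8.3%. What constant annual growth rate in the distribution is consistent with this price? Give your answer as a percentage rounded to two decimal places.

P = D₀(1+g)/(r−g) ⇒ P(r−g) = D₀(1+g) ⇒ g(P+D₀) = P·r − D₀
g = (P·r − D₀)/(P + D₀) = ($78,875.87×0.083 − $1,850.00) / ($78,875.87 + $1,850.00) = 0.058181

5.82%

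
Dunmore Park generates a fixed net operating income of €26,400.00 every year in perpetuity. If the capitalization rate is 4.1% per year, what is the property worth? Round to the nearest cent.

€643902.44

Level perpetuity: PV = C / r = €26,400.00 / 0.041 = €643,902.44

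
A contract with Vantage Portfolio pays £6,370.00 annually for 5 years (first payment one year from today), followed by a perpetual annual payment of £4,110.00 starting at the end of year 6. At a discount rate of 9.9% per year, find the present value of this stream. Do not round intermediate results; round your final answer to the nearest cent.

£50104.26

PV of 5-year annuity: £6,370.00 × [1 − (1+0.099)^−5] / 0.099 = 24209.12668
Perpetuity value at year 5: £4,110.00 / 0.099 = 41515.15152
PV of perpetuity: 41515.15152 / (1+0.099)^5 = 25895.13415
Total PV = 24209.12668 + 25895.13415 = 50104.26082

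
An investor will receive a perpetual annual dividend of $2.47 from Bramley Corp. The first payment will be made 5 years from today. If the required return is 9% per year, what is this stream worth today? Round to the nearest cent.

Value at end of year 4: C / r = $2.47 / 0.09 = $27.4444
Discount to today: PV = $27.4444 / (1 + 0.09)^4 = $27.4444 / 1.411582 = $19.44

$19.44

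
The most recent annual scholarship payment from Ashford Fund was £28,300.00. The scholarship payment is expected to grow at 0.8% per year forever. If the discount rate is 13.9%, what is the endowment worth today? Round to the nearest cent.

£217758.78

D₁ = D₀ × (1 + g) = £28,300.00 × 1.008 = £28,526.4000
Growing perpetuity: P = D₁ / (r − g) = £28,526.4000 / (0.139 − 0.008) = £217,758.78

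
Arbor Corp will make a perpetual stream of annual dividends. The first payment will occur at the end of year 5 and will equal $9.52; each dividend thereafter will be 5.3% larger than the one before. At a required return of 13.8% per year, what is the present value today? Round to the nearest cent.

Value at end of year 4: C₁ / (r − g) = $9.52 / (0.138 − 0.053) = $112.0000
Discount to today: PV = $112.0000 / (1 + 0.138)^4 = $112.0000 / 1.677139 = $66.78

$66.78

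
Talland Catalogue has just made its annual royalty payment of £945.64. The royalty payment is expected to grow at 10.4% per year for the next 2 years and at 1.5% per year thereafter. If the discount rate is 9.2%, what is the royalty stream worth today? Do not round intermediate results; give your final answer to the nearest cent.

D_1 = 1043.98656
D_2 = 1152.56116
Terminal value at year 2: TV = D_2×(1+g_2)/(r−g_2) = 1169.84958/0.077 = 15192.85168
P_0 = D_1/(1+r)^1 + D_2/(1+r)^2 + TV/(1+r)^2
    = 956.03165 + 966.53749 + 12740.72147 = 14663.29061

£14663.29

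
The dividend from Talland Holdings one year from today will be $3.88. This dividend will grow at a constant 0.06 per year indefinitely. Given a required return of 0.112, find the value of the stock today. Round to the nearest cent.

Growing perpetuity: P = D₁ / (r − g) = $3.8800 / (0.112 − 0.06) = $74.62

$74.62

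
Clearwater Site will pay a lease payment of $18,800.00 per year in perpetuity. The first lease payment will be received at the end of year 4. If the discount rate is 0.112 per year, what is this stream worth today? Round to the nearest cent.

Value at end of year 3: C / r = $18,800.00 / 0.112 = $167,857.1429
Discount to today: PV = $167,857.1429 / (1 + 0.112)^3 = $167,857.1429 / 1.375037 = $122,074.64

$122074.64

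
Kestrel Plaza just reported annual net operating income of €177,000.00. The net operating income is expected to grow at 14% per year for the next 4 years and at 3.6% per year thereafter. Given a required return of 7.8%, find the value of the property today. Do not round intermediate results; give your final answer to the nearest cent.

€6276270.54

D_1 = 201780.00000
D_2 = 230029.20000
D_3 = 262233.28800
D_4 = 298945.94832
Terminal value at year 4: TV = D_4×(1+g_2)/(r−g_2) = 309708.00246/0.042 = 7374000.05856
P_0 = D_1/(1+r)^1 + D_2/(1+r)^2 + D_3/(1+r)^3 + D_4/(1+r)^4 + TV/(1+r)^4
    = 187179.96289 + 197945.41531 + 209330.03103 + 221369.42057 + 5460445.70734 = 6276270.53714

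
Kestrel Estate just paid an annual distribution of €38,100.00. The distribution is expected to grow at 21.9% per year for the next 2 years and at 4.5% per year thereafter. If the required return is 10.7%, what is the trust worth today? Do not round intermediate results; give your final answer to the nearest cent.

D_1 = 46443.90000
D_2 = 56615.11410
Terminal value at year 2: TV = D_2×(1+g_2)/(r−g_2) = 59162.79423/0.062 = 954238.61669
P_0 = D_1/(1+r)^1 + D_2/(1+r)^2 + TV/(1+r)^2
    = 41954.74255 + 46199.48615 + 778684.88749 = 866839.11618

€866839.12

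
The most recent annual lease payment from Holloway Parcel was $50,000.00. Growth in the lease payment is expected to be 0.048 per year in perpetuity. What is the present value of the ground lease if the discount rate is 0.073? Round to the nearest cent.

$2096000.00

D₁ = D₀ × (1 + g) = $50,000.00 × 1.048 = $52,400.0000
Growing perpetuity: P = D₁ / (r − g) = $52,400.0000 / (0.073 − 0.048) = $2,096,000.00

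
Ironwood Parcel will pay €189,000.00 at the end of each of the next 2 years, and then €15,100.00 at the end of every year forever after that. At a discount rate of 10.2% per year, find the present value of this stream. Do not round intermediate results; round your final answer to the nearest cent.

€449041.02

PV of 2-year annuity: €189,000.00 × [1 − (1+0.102)^−2] / 0.102 = 327138.25053
Perpetuity value at year 2: €15,100.00 / 0.102 = 148039.21569
PV of perpetuity: 148039.21569 / (1+0.102)^2 = 121902.77345
Total PV = 327138.25053 + 121902.77345 = 449041.02398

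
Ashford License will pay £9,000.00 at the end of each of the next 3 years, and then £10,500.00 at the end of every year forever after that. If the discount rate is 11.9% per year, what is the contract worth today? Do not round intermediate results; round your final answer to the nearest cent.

PV of 3-year annuity: £9,000.00 × [1 − (1+0.119)^−3] / 0.119 = 21653.68147
Perpetuity value at year 3: £10,500.00 / 0.119 = 88235.29412
PV of perpetuity: 88235.29412 / (1+0.119)^3 = 62972.66574
Total PV = 21653.68147 + 62972.66574 = 84626.34721

£84626.35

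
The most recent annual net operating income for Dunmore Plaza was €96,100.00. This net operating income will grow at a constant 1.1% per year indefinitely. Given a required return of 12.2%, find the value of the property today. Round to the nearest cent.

€875289.19

D₁ = D₀ × (1 + g) = €96,100.00 × 1.011 = €97,157.1000
Growing perpetuity: P = D₁ / (r − g) = €97,157.1000 / (0.122 − 0.011) = €875,289.19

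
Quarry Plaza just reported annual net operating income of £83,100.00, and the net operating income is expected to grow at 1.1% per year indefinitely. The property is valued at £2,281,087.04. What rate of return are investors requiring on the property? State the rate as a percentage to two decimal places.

D₁ = £83,100.00 × 1.011 = £84,014.1000
P = D₁/(r − g) ⇒ r = D₁/P + g = £84,014.1000/£2,281,087.04 + 0.011 = 0.036831 + 0.011 = 0.047831

4.78%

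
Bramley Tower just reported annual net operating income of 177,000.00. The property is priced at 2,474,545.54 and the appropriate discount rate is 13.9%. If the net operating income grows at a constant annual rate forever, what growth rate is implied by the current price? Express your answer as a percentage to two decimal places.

P = D₀(1+g)/(r−g) ⇒ P(r−g) = D₀(1+g) ⇒ g(P+D₀) = P·r − D₀
g = (P·r − D₀)/(P + D₀) = (2,474,545.54×0.139 − 177,000.00) / (2,474,545.54 + 177,000.00) = 0.062968

6.30%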